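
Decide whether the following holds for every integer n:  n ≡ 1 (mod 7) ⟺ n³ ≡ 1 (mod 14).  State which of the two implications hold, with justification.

(→) This fails: take n = 8. Then 8 ≡ 1 (mod 7), but 8³ = 512 ≡ 8 (mod 14), not 1.

(←) This fails: take n = 9. Then 9³ = 729 ≡ 1 (mod 14), yet 9 ≡ 2 (mod 7), not 1.

Neither implication holds.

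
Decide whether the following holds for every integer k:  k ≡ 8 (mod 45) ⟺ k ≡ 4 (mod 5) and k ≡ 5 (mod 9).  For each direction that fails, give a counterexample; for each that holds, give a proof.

(⇒) fails and (⇐) fails.

(⟹) This fails: k = 8 gives 8 ≡ 8 (mod 45) but 8 ≡ 3 (mod 5), so the conjunction on the right does not hold.

(⟸) This fails: k = 14 satisfies both congruences on the right (14 ≡ 4 mod 5 and 14 ≡ 5 mod 9) yet 14 ≡ 14 (mod 45), not 8.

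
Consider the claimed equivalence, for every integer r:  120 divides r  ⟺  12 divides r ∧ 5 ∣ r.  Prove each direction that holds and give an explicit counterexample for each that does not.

(⇒) If 120 ∣ r, write r = 120q. Since 120 = 10·12, r = 12·(10q), so 12 ∣ r; and since 120 = 24·5, r = 5·(24q), so 5 ∣ r.

(⇐) This fails: take r = 60. Both 12 ∣ 60 and 5 ∣ 60, yet 60 is not a multiple of 120 (since 60 = 0·120 + 60), so 120 ∤ 60.

Only the forward direction holds.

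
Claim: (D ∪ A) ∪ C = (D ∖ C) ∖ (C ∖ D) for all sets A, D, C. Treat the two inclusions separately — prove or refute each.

(⊆) This inclusion fails. Take A = {1}, D = ∅, C = ∅; then 1 ∈ (D ∪ A) ∪ C but 1 ∉ (D ∖ C) ∖ (C ∖ D).

(⊇) Let x ∈ (D ∖ C) ∖ (C ∖ D). Then either x ∈ D and x ∉ A, C; or x ∈ A ∩ D and x ∉ C. In each case x ∈ (D ∪ A) ∪ C, so (D ∖ C) ∖ (C ∖ D) ⊆ (D ∪ A) ∪ C.

(⊆) fails; (⊇) holds.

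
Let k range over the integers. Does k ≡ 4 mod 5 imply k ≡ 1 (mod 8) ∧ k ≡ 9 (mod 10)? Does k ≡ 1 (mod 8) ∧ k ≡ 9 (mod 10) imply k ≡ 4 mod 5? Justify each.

Not equivalent: only (⇐) holds.

(→) This fails: k = 34 gives 34 ≡ 4 (mod 5) but 34 ≡ 2 (mod 8), so the conjunction on the right does not hold.

(←) Conversely, if k ≡ 1 (mod 8) and k ≡ 9 (mod 10), then by the Chinese remainder theorem k ≡ 9 (mod 40). Since 9 ≡ 4 (mod 5) and 5 ∣ 40, we get k ≡ 4 (mod 5).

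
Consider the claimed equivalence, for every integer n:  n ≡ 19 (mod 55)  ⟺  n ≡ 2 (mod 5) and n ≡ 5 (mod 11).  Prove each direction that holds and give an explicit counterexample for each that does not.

Neither direction holds.

(⟹) This fails: n = 19 gives 19 ≡ 19 (mod 55) but 19 ≡ 4 (mod 5), so the conjunction on the right does not hold.

(⟸) This fails: n = 27 satisfies both congruences on the right (27 ≡ 2 mod 5 and 27 ≡ 5 mod 11) yet 27 ≡ 27 (mod 55), not 19.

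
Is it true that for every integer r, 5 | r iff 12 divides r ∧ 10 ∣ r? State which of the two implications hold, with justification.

(⇒) This fails: take r = 5. Certainly 5 ∣ 5, but 12 ∤ 5.

(⇐) Suppose 12 ∣ r and 10 ∣ r. Any common multiple of 12 and 10 is a multiple of their lcm; here lcm(12, 10) = 12·10/gcd(12, 10) = 120/2 = 60, so 60 ∣ r. Since 5 ∣ 60, it follows that 5 ∣ r.

The forward direction fails; the converse holds.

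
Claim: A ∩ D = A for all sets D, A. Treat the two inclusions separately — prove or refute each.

The sets are not equal: only the forward inclusion holds.

Reverse inclusion. This inclusion fails. Take D = ∅, A = {1}; then 1 ∈ A but 1 ∉ A ∩ D.

Forward inclusion. Let x ∈ A ∩ D. Then x ∈ D ∩ A, from which x ∈ A.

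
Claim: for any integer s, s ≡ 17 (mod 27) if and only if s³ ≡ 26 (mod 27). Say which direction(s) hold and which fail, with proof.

(⇒) holds; (⇐) fails.

(⟹) Suppose s ≡ 17 (mod 27). Write s = 27j + 17. Then (27j + 17)³ = 19683j³ + 37179j² + 23409j + 4913 = 27(729j³ + 1377j² + 867j + 181) + 26, so s³ ≡ 26 (mod 27).

(⟸) This fails: take s = 8. Then 8³ = 512 ≡ 26 (mod 27), yet 8 ≡ 8 (mod 27), not 17.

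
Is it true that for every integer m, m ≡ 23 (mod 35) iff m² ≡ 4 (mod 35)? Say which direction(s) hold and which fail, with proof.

The forward direction holds; the converse fails.

[⇐] This fails: take m = 2. Then 2² = 4 ≡ 4 (mod 35), yet 2 ≡ 2 (mod 35), not 23.

[⇒] Suppose m ≡ 23 (mod 35). Write m = 35j + 23. Then (35j + 23)² = 1225j² + 1610j + 529 = 35(35j² + 46j + 15) + 4, so m² ≡ 4 (mod 35).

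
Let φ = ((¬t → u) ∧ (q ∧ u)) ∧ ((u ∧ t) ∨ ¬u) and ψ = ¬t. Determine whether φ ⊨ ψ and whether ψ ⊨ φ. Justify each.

(⟹) This fails. Under u = T, t = T, q = T, the left side is true but the right side is false.

(⟸) This fails. Under u = F, t = F, q = F, the left side is false but the right side is true.

Neither implication holds.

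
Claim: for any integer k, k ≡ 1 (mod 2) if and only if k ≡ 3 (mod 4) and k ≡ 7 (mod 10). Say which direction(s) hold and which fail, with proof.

(⟹) This fails: k = 1 gives 1 ≡ 1 (mod 2) but 1 ≡ 1 (mod 4), so the conjunction on the right does not hold.

(⟸) Conversely, if k ≡ 3 (mod 4) and k ≡ 7 (mod 10), then by the Chinese remainder theorem k ≡ 7 (mod 20). Since 7 ≡ 1 (mod 2) and 2 ∣ 20, we get k ≡ 1 (mod 2).

Not equivalent: only (⇐) holds.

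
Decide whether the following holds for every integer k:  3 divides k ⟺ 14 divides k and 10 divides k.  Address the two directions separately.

Neither direction holds.

Forward direction. This fails: take k = 3. Certainly 3 ∣ 3, but 14 ∤ 3.

Converse. This fails: take k = 70. Both 14 ∣ 70 and 10 ∣ 70, yet 70 is not a multiple of 3 (since 70 = 23·3 + 1), so 3 ∤ 70.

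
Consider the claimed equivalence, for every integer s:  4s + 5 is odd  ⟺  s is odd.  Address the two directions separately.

Only the converse holds.

(⟹) This fails: take s = 0. Then 4s + 5 = 5, which is odd, yet s = 0 is even, not odd.

(⟸) Suppose s is odd. Since 4 is even, 4s is even for every s, so 4s + 5 has the same parity as 5, which is odd. Hence 4s + 5 is odd.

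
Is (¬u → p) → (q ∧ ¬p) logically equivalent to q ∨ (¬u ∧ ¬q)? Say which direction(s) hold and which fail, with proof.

(⇒) Assume the antecedent. If q is true, q ∨ (¬u ∧ ¬q) reduces to true regardless of the other variables. If q is false, the antecedent forces (p = F, q = F, u = F), and q ∨ (¬u ∧ ¬q) holds there. Either way q ∨ (¬u ∧ ¬q) holds.

(⇐) This fails. Under p = T, q = F, u = F, the left side is false but the right side is true.

(⇒) holds; (⇐) fails.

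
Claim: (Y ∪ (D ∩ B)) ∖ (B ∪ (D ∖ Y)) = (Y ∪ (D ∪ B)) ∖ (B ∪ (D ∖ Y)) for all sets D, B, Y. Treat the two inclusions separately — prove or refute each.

(⊆) Let x ∈ (Y ∪ (D ∩ B)) ∖ (B ∪ (D ∖ Y)). Then either x ∈ Y and x ∉ D, B; or x ∈ D ∩ Y and x ∉ B. In each case x ∈ (Y ∪ (D ∪ B)) ∖ (B ∪ (D ∖ Y)), so (Y ∪ (D ∩ B)) ∖ (B ∪ (D ∖ Y)) ⊆ (Y ∪ (D ∪ B)) ∖ (B ∪ (D ∖ Y)).

(⊇) Let x ∈ (Y ∪ (D ∪ B)) ∖ (B ∪ (D ∖ Y)). Then either x ∈ Y and x ∉ D, B; or x ∈ D ∩ Y and x ∉ B. In each case x ∈ (Y ∪ (D ∩ B)) ∖ (B ∪ (D ∖ Y)), so (Y ∪ (D ∪ B)) ∖ (B ∪ (D ∖ Y)) ⊆ (Y ∪ (D ∩ B)) ∖ (B ∪ (D ∖ Y)).

Both inclusions hold.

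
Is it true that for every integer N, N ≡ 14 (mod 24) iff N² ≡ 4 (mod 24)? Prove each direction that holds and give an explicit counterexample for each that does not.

(⇒) holds; (⇐) fails.

Converse. This fails: take N = 2. Then 2² = 4 ≡ 4 (mod 24), yet 2 ≡ 2 (mod 24), not 14.

Forward direction. Suppose N ≡ 14 (mod 24). Write N = 24j + 14. Then (24j + 14)² = 576j² + 672j + 196 = 24(24j² + 28j + 8) + 4, so N² ≡ 4 (mod 24).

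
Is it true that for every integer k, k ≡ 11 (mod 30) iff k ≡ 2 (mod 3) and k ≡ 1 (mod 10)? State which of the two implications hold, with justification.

(→) Suppose k ≡ 11 (mod 30); write k = 30j + 11. Since 3 ∣ 30, reducing mod 3 gives k ≡ 11 ≡ 2 (mod 3); since 10 ∣ 30, reducing mod 10 gives k ≡ 11 ≡ 1 (mod 10).

(←) Conversely, if k ≡ 2 (mod 3) and k ≡ 1 (mod 10), then by the Chinese remainder theorem k ≡ 11 (mod 30). This is exactly k ≡ 11 (mod 30).

Equivalent; both directions hold.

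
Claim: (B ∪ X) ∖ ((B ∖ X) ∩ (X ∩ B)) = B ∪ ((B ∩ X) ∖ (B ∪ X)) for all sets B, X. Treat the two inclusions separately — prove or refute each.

(⊆) This inclusion fails. Take B = ∅, X = {1}; then 1 ∈ (B ∪ X) ∖ ((B ∖ X) ∩ (X ∩ B)) but 1 ∉ B ∪ ((B ∩ X) ∖ (B ∪ X)).

(⊇) Let x ∈ B ∪ ((B ∩ X) ∖ (B ∪ X)). Then either x ∈ B and x ∉ X; or x ∈ B ∩ X. In each case x ∈ (B ∪ X) ∖ ((B ∖ X) ∩ (X ∩ B)), so B ∪ ((B ∩ X) ∖ (B ∪ X)) ⊆ (B ∪ X) ∖ ((B ∖ X) ∩ (X ∩ B)).

(⊆) fails; (⊇) holds.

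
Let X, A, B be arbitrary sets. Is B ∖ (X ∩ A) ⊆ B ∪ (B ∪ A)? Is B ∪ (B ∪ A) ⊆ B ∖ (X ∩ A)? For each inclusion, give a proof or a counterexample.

Only the forward inclusion holds.

(⟸) This inclusion fails. Take X = ∅, A = {1}, B = ∅; then 1 ∈ B ∪ (B ∪ A) but 1 ∉ B ∖ (X ∩ A).

(⟹) Let x ∈ B ∖ (X ∩ A). Then either x ∈ B and x ∉ X, A; or x ∈ X ∩ B and x ∉ A; or x ∈ A ∩ B and x ∉ X. In each case x ∈ B ∪ (B ∪ A), so B ∖ (X ∩ A) ⊆ B ∪ (B ∪ A).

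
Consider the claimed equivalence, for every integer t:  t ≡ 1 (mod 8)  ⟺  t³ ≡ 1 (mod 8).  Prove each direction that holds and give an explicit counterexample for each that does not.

Equivalent; both directions hold.

(⟸) For the converse, argue contrapositively. If t ≢ 1 (mod 8), then t is congruent to one of 0, 2, 3, 4, 5, 6, 7 modulo 8, and these give t³ ≡ 0, 0, 3, 0, 5, 0, 7 respectively — never 1.

(⟹) Suppose t ≡ 1 (mod 8). Write t = 8j + 1. Then (8j + 1)³ = 512j³ + 192j² + 24j + 1 = 8(64j³ + 24j² + 3j) + 1, so t³ ≡ 1 (mod 8).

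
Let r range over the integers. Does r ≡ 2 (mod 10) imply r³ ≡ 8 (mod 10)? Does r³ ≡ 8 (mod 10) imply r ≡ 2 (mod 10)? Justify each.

The biconditional holds.

Converse. For the converse, argue contrapositively. If r ≢ 2 (mod 10), then r is congruent to one of 0, 1, 3, 4, 5, 6, 7, 8, 9 modulo 10, and these give r³ ≡ 0, 1, 7, 4, 5, 6, 3, 2, 9 respectively — never 8.

Forward direction. Suppose r ≡ 2 (mod 10). Write r = 10j + 2. Then (10j + 2)³ = 1000j³ + 600j² + 120j + 8 = 10(100j³ + 60j² + 12j) + 8, so r³ ≡ 8 (mod 10).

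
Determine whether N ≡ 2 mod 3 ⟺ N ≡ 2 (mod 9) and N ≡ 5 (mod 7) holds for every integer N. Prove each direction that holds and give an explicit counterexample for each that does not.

(→) This fails: N = 2 gives 2 ≡ 2 (mod 3) but 2 ≡ 2 (mod 7), so the conjunction on the right does not hold.

(←) Conversely, if N ≡ 2 (mod 9) and N ≡ 5 (mod 7), then by the Chinese remainder theorem N ≡ 47 (mod 63). Since 47 ≡ 2 (mod 3) and 3 ∣ 63, we get N ≡ 2 (mod 3).

(⇒) fails; (⇐) holds.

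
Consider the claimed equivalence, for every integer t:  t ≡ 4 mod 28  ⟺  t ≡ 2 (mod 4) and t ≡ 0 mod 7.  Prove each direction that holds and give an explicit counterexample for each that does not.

(→) This fails: t = 4 gives 4 ≡ 4 (mod 28) but 4 ≡ 0 (mod 4), so the conjunction on the right does not hold.

(←) This fails: t = 14 satisfies both congruences on the right (14 ≡ 2 mod 4 and 14 ≡ 0 mod 7) yet 14 ≡ 14 (mod 28), not 4.

Neither direction holds.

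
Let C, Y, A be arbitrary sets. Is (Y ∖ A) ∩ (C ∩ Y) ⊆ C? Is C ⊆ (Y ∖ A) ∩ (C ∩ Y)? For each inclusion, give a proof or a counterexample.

(⟹) Let x ∈ (Y ∖ A) ∩ (C ∩ Y). Then x ∈ C ∩ Y and x ∉ A, from which x ∈ C.

(⟸) This inclusion fails. Take C = {1}, Y = ∅, A = ∅; then 1 ∈ C but 1 ∉ (Y ∖ A) ∩ (C ∩ Y).

The sets are not equal: only the forward inclusion holds.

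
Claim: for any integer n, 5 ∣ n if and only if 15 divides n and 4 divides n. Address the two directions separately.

[⇒] This fails: take n = 5. Certainly 5 ∣ 5, but 15 ∤ 5.

[⇐] Suppose 15 ∣ n and 4 ∣ n. Any common multiple of 15 and 4 is a multiple of their lcm; here gcd(15, 4) = 1, so lcm(15, 4) = 15·4 = 60, so 60 ∣ n. Since 5 ∣ 60, it follows that 5 ∣ n.

The forward direction fails; the converse holds.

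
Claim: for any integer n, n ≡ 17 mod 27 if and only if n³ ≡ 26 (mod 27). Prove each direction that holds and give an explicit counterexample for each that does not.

(⇐) This fails: take n = 8. Then 8³ = 512 ≡ 26 (mod 27), yet 8 ≡ 8 (mod 27), not 17.

(⇒) Suppose n ≡ 17 mod 27. Write n = 27j + 17. Then (27j + 17)³ = 19683j³ + 37179j² + 23409j + 4913 = 27(729j³ + 1377j² + 867j + 181) + 26, so n³ ≡ 26 (mod 27).

The forward direction holds; the converse fails.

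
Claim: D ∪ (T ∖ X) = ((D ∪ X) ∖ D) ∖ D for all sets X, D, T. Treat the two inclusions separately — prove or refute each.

Both inclusions fail.

(⊆) This inclusion fails. Take X = ∅, D = {1}, T = ∅; then 1 ∈ D ∪ (T ∖ X) but 1 ∉ ((D ∪ X) ∖ D) ∖ D.

(⊇) This inclusion fails. Take X = {1}, D = ∅, T = ∅; then 1 ∈ ((D ∪ X) ∖ D) ∖ D but 1 ∉ D ∪ (T ∖ X).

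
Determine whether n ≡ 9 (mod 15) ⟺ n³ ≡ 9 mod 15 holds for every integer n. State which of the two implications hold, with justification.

Equivalent; both directions hold.

(⇒) Suppose n ≡ 9 (mod 15). Write n = 15j + 9. Then (15j + 9)³ = 3375j³ + 6075j² + 3645j + 729 = 15(225j³ + 405j² + 243j + 48) + 9, so n³ ≡ 9 (mod 15).

(⇐) Conversely, suppose n³ ≡ 9 (mod 15). The only residue r in {0, …, 14} with r³ ≡ 9 (mod 15) is r = 9, so n ≡ 9 (mod 15).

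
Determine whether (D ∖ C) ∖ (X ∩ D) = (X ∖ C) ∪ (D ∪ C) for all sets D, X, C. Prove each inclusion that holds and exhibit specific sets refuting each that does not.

(⊆) Let x ∈ (D ∖ C) ∖ (X ∩ D). Then x ∈ D and x ∉ X, C, from which x ∈ (X ∖ C) ∪ (D ∪ C).

(⊇) This inclusion fails. Take D = ∅, X = {1}, C = ∅; then 1 ∈ (X ∖ C) ∪ (D ∪ C) but 1 ∉ (D ∖ C) ∖ (X ∩ D).

The sets are not equal: only the forward inclusion holds.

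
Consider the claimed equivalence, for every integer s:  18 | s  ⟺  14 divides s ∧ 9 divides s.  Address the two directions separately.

(→) This fails: take s = 18. Certainly 18 ∣ 18, but 14 ∤ 18.

(←) Suppose 14 ∣ s and 9 ∣ s. Any common multiple of 14 and 9 is a multiple of their lcm; here gcd(14, 9) = 1, so lcm(14, 9) = 14·9 = 126, so 126 ∣ s. Since 18 ∣ 126, it follows that 18 ∣ s.

Not equivalent: only (⇐) holds.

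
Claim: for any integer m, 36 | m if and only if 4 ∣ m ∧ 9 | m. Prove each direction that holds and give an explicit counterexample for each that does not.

(⟹) If 36 ∣ m, write m = 36q. Since 36 = 9·4, m = 4·(9q), so 4 ∣ m; and since 36 = 4·9, m = 9·(4q), so 9 ∣ m.

(⟸) Suppose 4 ∣ m and 9 ∣ m. Any common multiple of 4 and 9 is a multiple of their lcm; here gcd(4, 9) = 1, so lcm(4, 9) = 4·9 = 36, so 36 ∣ m.

Both directions hold.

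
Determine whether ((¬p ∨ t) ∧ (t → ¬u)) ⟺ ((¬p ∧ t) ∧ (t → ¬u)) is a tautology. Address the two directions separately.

(⇒) This fails. Under t = F, p = F, u = F, the left side is true but the right side is false.

(⇐) Assume the antecedent. If t is true, the antecedent forces (t = T, p = F, u = F), and (¬p ∨ t) ∧ (t → ¬u) holds there. If t is false, the antecedent cannot hold. Either way (¬p ∨ t) ∧ (t → ¬u) holds.

Not equivalent: only (⇐) holds.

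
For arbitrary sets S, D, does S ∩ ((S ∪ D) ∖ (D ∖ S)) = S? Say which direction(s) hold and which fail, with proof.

(⟹) Let x ∈ S ∩ ((S ∪ D) ∖ (D ∖ S)). Then either x ∈ S and x ∉ D; or x ∈ S ∩ D. In each case x ∈ S, so S ∩ ((S ∪ D) ∖ (D ∖ S)) ⊆ S.

(⟸) Let x ∈ S. Then either x ∈ S and x ∉ D; or x ∈ S ∩ D. In each case x ∈ S ∩ ((S ∪ D) ∖ (D ∖ S)), so S ⊆ S ∩ ((S ∪ D) ∖ (D ∖ S)).

Both inclusions hold.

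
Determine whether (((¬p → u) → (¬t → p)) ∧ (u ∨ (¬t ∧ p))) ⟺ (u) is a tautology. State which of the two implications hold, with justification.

(⇒) fails and (⇐) fails.

(→) This fails. Under t = F, p = T, u = F, the left side is true but the right side is false.

(←) This fails. Under t = F, p = F, u = T, the left side is false but the right side is true.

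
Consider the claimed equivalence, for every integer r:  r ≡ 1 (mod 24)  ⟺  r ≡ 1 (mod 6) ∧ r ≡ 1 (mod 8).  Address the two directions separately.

Both implications hold.

(⇒) Suppose r ≡ 1 (mod 24); write r = 24j + 1. Since 6 ∣ 24, reducing mod 6 gives r ≡ 1 (mod 6); since 8 ∣ 24, reducing mod 8 gives r ≡ 1 (mod 8).

(⇐) Conversely, if r ≡ 1 (mod 6) and r ≡ 1 (mod 8), then by the Chinese remainder theorem r ≡ 1 (mod 24). This is exactly r ≡ 1 (mod 24).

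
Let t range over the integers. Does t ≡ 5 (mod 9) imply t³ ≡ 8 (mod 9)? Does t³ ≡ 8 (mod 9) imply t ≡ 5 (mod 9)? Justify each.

(→) Suppose t ≡ 5 (mod 9). Write t = 9j + 5. Then (9j + 5)³ = 729j³ + 1215j² + 675j + 125 = 9(81j³ + 135j² + 75j + 13) + 8, so t³ ≡ 8 (mod 9).

(←) This fails: take t = 2. Then 2³ = 8 ≡ 8 (mod 9), yet 2 ≡ 2 (mod 9), not 5.

The forward direction holds; the converse fails.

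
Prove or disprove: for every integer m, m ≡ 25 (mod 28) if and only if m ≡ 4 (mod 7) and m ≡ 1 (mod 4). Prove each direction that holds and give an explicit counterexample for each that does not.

Both directions hold.

Forward direction. Suppose m ≡ 25 (mod 28); write m = 28j + 25. Since 7 ∣ 28, reducing mod 7 gives m ≡ 25 ≡ 4 (mod 7); since 4 ∣ 28, reducing mod 4 gives m ≡ 25 ≡ 1 (mod 4).

Converse. If m ≡ 4 (mod 7) and m ≡ 1 (mod 4), then by the Chinese remainder theorem m ≡ 25 (mod 28). This is exactly m ≡ 25 (mod 28).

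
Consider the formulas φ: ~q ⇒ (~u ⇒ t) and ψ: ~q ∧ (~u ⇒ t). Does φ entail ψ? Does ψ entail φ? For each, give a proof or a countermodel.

(→) This fails. Under q = T, u = F, t = F, the left side is true but the right side is false.

(←) Assume the antecedent. If u is true, ~q ⇒ (~u ⇒ t) reduces to true regardless of the other variables. If u is false, the antecedent forces (q = F, u = F, t = T), and ~q ⇒ (~u ⇒ t) holds there. Either way ~q ⇒ (~u ⇒ t) holds.

Not equivalent: only (⇐) holds.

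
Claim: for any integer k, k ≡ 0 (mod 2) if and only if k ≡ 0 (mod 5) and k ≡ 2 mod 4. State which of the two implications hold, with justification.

(→) This fails: k = 0 gives 0 ≡ 0 (mod 2) but 0 ≡ 0 (mod 4), so the conjunction on the right does not hold.

(←) Conversely, if k ≡ 0 (mod 5) and k ≡ 2 (mod 4), then by the Chinese remainder theorem k ≡ 10 (mod 20). Since 10 ≡ 0 (mod 2) and 2 ∣ 20, we get k ≡ 0 (mod 2).

(⇒) fails; (⇐) holds.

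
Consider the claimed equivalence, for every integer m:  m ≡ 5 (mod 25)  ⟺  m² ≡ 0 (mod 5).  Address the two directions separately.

Not equivalent: only (⇒) holds.

[⇐] This fails: take m = 0. Then 0² = 0 ≡ 0 (mod 5), yet 0 ≡ 0 (mod 25), not 5.

[⇒] Suppose m ≡ 5 (mod 25). Then m² ≡ 5² = 25 (mod 25), and since 5 ∣ 25, also m² ≡ 0 (mod 5).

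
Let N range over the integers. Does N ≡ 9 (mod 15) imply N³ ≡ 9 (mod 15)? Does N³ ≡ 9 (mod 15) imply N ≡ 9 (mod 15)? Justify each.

Both directions hold; the statement is true.

(←) Suppose N³ ≡ 9 (mod 15). The only residue r in {0, …, 14} with r³ ≡ 9 (mod 15) is r = 9, so N ≡ 9 (mod 15).

(→) Suppose N ≡ 9 (mod 15). Write N = 15j + 9. Then (15j + 9)³ = 3375j³ + 6075j² + 3645j + 729 = 15(225j³ + 405j² + 243j + 48) + 9, so N³ ≡ 9 (mod 15).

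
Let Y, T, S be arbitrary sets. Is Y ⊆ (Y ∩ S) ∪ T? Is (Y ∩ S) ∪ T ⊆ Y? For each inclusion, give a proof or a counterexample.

(⊆) fails and (⊇) fails.

(⟹) This inclusion fails. Take Y = {1}, T = ∅, S = ∅; then 1 ∈ Y but 1 ∉ (Y ∩ S) ∪ T.

(⟸) This inclusion fails. Take Y = ∅, T = {1}, S = ∅; then 1 ∈ (Y ∩ S) ∪ T but 1 ∉ Y.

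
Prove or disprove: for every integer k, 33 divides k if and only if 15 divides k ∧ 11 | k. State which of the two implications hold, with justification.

Not equivalent: only (⇐) holds.

(⟹) This fails: take k = 33. Certainly 33 ∣ 33, but 15 ∤ 33.

(⟸) Suppose 15 ∣ k and 11 ∣ k. Any common multiple of 15 and 11 is a multiple of their lcm; here gcd(15, 11) = 1, so lcm(15, 11) = 15·11 = 165, so 165 ∣ k. Since 33 ∣ 165, it follows that 33 ∣ k.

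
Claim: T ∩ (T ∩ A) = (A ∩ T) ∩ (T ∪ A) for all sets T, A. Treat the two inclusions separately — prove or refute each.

(⟸) Let x ∈ (A ∩ T) ∩ (T ∪ A). Then x ∈ T ∩ A, from which x ∈ T ∩ (T ∩ A).

(⟹) Let x ∈ T ∩ (T ∩ A). Then x ∈ T ∩ A, from which x ∈ (A ∩ T) ∩ (T ∪ A).

The two sets are equal.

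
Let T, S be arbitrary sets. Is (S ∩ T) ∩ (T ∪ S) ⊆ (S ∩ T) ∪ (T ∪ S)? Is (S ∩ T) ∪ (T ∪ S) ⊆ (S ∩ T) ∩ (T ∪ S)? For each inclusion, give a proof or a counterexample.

(⊆) Let x ∈ (S ∩ T) ∩ (T ∪ S). Then x ∈ T ∩ S, from which x ∈ (S ∩ T) ∪ (T ∪ S).

(⊇) This inclusion fails. Take T = {1}, S = ∅; then 1 ∈ (S ∩ T) ∪ (T ∪ S) but 1 ∉ (S ∩ T) ∩ (T ∪ S).

(⊆) holds; (⊇) fails.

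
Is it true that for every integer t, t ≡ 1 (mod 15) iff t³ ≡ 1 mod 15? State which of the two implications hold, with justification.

Equivalent; both directions hold.

(⇐) Suppose t³ ≡ 1 (mod 15). The only residue r in {0, …, 14} with r³ ≡ 1 (mod 15) is r = 1, so t ≡ 1 (mod 15).

(⇒) Suppose t ≡ 1 (mod 15). Write t = 15j + 1. Then (15j + 1)³ = 3375j³ + 675j² + 45j + 1 = 15(225j³ + 45j² + 3j) + 1, so t³ ≡ 1 (mod 15).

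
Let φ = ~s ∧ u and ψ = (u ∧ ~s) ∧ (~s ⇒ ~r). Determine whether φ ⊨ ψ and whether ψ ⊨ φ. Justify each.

[⇒] This fails. Under u = T, r = T, s = F, the left side is true but the right side is false.

[⇐] Assume the antecedent. If u is true, the antecedent forces (u = T, r = F, s = F), and ~s ∧ u holds there. If u is false, the antecedent cannot hold. Either way ~s ∧ u holds.

Only the converse holds.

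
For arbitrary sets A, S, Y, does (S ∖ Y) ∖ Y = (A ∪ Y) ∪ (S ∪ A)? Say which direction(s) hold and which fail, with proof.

(⊆) holds; (⊇) fails.

(⊆) Let x ∈ (S ∖ Y) ∖ Y. Then either x ∈ S and x ∉ A, Y; or x ∈ A ∩ S and x ∉ Y. In each case x ∈ (A ∪ Y) ∪ (S ∪ A), so (S ∖ Y) ∖ Y ⊆ (A ∪ Y) ∪ (S ∪ A).

(⊇) This inclusion fails. Take A = {1}, S = ∅, Y = ∅; then 1 ∈ (A ∪ Y) ∪ (S ∪ A) but 1 ∉ (S ∖ Y) ∖ Y.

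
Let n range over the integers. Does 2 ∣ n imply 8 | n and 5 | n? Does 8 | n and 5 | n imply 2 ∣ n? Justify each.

Forward direction. This fails: take n = 2. Certainly 2 ∣ 2, but 8 ∤ 2.

Converse. Suppose 8 ∣ n and 5 ∣ n. Any common multiple of 8 and 5 is a multiple of their lcm; here gcd(8, 5) = 1, so lcm(8, 5) = 8·5 = 40, so 40 ∣ n. Since 2 ∣ 40, it follows that 2 ∣ n.

Not equivalent: only (⇐) holds.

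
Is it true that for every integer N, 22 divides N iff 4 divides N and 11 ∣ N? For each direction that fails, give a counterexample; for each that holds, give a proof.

(→) This fails: take N = 22. Certainly 22 ∣ 22, but 4 ∤ 22.

(←) Suppose 4 ∣ N and 11 ∣ N. Any common multiple of 4 and 11 is a multiple of their lcm; here gcd(4, 11) = 1, so lcm(4, 11) = 4·11 = 44, so 44 ∣ N. Since 22 ∣ 44, it follows that 22 ∣ N.

(⇒) fails; (⇐) holds.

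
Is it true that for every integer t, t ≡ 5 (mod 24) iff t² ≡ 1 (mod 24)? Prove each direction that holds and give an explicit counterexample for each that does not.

(⇒) Suppose t ≡ 5 (mod 24). Write t = 24j + 5. Then (24j + 5)² = 576j² + 240j + 25 = 24(24j² + 10j + 1) + 1, so t² ≡ 1 (mod 24).

(⇐) This fails: take t = 1. Then 1² = 1 ≡ 1 (mod 24), yet 1 ≡ 1 (mod 24), not 5.

The forward direction holds; the converse fails.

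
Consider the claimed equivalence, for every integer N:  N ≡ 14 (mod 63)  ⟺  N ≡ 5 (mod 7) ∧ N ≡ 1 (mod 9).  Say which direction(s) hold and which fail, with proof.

(→) This fails: N = 14 gives 14 ≡ 14 (mod 63) but 14 ≡ 0 (mod 7), so the conjunction on the right does not hold.

(←) This fails: N = 19 satisfies both congruences on the right (19 ≡ 5 mod 7 and 19 ≡ 1 mod 9) yet 19 ≡ 19 (mod 63), not 14.

Neither implication holds.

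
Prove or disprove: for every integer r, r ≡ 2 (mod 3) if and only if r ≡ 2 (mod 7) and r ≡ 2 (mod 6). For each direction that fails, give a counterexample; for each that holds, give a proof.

(⟸) If r ≡ 2 (mod 7) and r ≡ 2 (mod 6), then by the Chinese remainder theorem r ≡ 2 (mod 42). Since 2 ≡ 2 (mod 3) and 3 ∣ 42, we get r ≡ 2 (mod 3).

(⟹) This fails: r = 32 gives 32 ≡ 2 (mod 3) but 32 ≡ 4 (mod 7), so the conjunction on the right does not hold.

(⇒) fails; (⇐) holds.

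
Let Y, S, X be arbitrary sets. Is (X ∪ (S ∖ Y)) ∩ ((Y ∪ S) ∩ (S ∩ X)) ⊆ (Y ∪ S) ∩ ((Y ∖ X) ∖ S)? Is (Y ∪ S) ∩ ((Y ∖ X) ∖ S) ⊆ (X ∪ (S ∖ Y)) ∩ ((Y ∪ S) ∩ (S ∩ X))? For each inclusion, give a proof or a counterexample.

Neither inclusion holds.

(⊆) This inclusion fails. Take Y = ∅, S = {1}, X = {1}; then 1 ∈ (X ∪ (S ∖ Y)) ∩ ((Y ∪ S) ∩ (S ∩ X)) but 1 ∉ (Y ∪ S) ∩ ((Y ∖ X) ∖ S).

(⊇) This inclusion fails. Take Y = {1}, S = ∅, X = ∅; then 1 ∈ (Y ∪ S) ∩ ((Y ∖ X) ∖ S) but 1 ∉ (X ∪ (S ∖ Y)) ∩ ((Y ∪ S) ∩ (S ∩ X)).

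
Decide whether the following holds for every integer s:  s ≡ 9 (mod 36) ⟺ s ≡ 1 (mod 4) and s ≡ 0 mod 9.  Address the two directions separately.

Forward direction. Suppose s ≡ 9 (mod 36); write s = 36j + 9. Since 4 ∣ 36, reducing mod 4 gives s ≡ 9 ≡ 1 (mod 4); since 9 ∣ 36, reducing mod 9 gives s ≡ 9 ≡ 0 (mod 9).

Converse. If s ≡ 1 (mod 4) and s ≡ 0 (mod 9), then by the Chinese remainder theorem s ≡ 9 (mod 36). This is exactly s ≡ 9 (mod 36).

The biconditional holds.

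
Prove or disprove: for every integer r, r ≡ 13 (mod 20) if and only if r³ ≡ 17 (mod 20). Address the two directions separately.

Both implications hold.

[⇐] Suppose r³ ≡ 17 (mod 20). The only residue r in {0, …, 19} with r³ ≡ 17 (mod 20) is r = 13, so r ≡ 13 (mod 20).

[⇒] Suppose r ≡ 13 (mod 20). Write r = 20j + 13. Then (20j + 13)³ = 8000j³ + 15600j² + 10140j + 2197 = 20(400j³ + 780j² + 507j + 109) + 17, so r³ ≡ 17 (mod 20).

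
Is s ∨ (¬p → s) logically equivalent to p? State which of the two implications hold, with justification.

(⇒) fails; (⇐) holds.

(⟹) This fails. Under p = F, s = T, the left side is true but the right side is false.

(⟸) Assume the antecedent. If p is true, s ∨ (¬p → s) reduces to true regardless of the other variables. If p is false, the antecedent cannot hold. Either way s ∨ (¬p → s) holds.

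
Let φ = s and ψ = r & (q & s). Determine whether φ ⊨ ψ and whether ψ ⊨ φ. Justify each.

(⇒) This fails. Under q = F, r = F, s = T, the left side is true but the right side is false.

(⇐) Assume the antecedent. If q is true, the antecedent forces (q = T, r = T, s = T), and s holds there. If q is false, the antecedent cannot hold. Either way s holds.

(⇒) fails; (⇐) holds.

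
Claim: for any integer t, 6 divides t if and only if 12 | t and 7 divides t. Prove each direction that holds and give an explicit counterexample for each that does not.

[⇒] This fails: take t = 6. Certainly 6 ∣ 6, but 12 ∤ 6.

[⇐] Suppose 12 ∣ t and 7 ∣ t. Any common multiple of 12 and 7 is a multiple of their lcm; here gcd(12, 7) = 1, so lcm(12, 7) = 12·7 = 84, so 84 ∣ t. Since 6 ∣ 84, it follows that 6 ∣ t.

Not equivalent: only (⇐) holds.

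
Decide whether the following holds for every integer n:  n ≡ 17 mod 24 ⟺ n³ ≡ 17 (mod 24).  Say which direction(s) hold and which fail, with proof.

Both directions hold.

Forward direction. Suppose n ≡ 17 mod 24. Write n = 24j + 17. Then (24j + 17)³ = 13824j³ + 29376j² + 20808j + 4913 = 24(576j³ + 1224j² + 867j + 204) + 17, so n³ ≡ 17 (mod 24).

Converse. Suppose n³ ≡ 17 (mod 24). The only residue r in {0, …, 23} with r³ ≡ 17 (mod 24) is r = 17, so n ≡ 17 (mod 24).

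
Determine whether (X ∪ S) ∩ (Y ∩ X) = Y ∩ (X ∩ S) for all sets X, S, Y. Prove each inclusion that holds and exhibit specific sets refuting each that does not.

Forward inclusion. This inclusion fails. Take X = {1}, S = ∅, Y = {1}; then 1 ∈ (X ∪ S) ∩ (Y ∩ X) but 1 ∉ Y ∩ (X ∩ S).

Reverse inclusion. Let x ∈ Y ∩ (X ∩ S). Then x ∈ X ∩ S ∩ Y, from which x ∈ (X ∪ S) ∩ (Y ∩ X).

Only the reverse inclusion holds.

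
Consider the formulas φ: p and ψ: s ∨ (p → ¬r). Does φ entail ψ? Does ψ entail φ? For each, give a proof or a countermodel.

(⟹) This fails. Under s = F, r = T, p = T, the left side is true but the right side is false.

(⟸) This fails. Under s = F, r = F, p = F, the left side is false but the right side is true.

Neither direction holds.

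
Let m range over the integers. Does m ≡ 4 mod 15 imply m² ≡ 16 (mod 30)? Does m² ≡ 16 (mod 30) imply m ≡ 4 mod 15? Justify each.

Forward direction. This fails: take m = 19. Then 19 ≡ 4 (mod 15), but 19² = 361 ≡ 1 (mod 30), not 16.

Converse. This fails: take m = 14. Then 14² = 196 ≡ 16 (mod 30), yet 14 ≡ 14 (mod 15), not 4.

Neither implication holds.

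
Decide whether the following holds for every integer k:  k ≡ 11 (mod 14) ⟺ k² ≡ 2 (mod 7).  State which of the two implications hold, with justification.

(⟹) Suppose k ≡ 11 (mod 14). Then k² ≡ 11² = 121 (mod 14), and since 7 ∣ 14, also k² ≡ 2 (mod 7).

(⟸) This fails: take k = 3. Then 3² = 9 ≡ 2 (mod 7), yet 3 ≡ 3 (mod 14), not 11.

Only the forward implication holds.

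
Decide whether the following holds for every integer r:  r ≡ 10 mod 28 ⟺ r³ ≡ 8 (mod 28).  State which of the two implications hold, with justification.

Both directions fail.

[⇒] This fails: take r = 10. Then 10 ≡ 10 (mod 28), but 10³ = 1000 ≡ 20 (mod 28), not 8.

[⇐] This fails: take r = 2. Then 2³ = 8 ≡ 8 (mod 28), yet 2 ≡ 2 (mod 28), not 10.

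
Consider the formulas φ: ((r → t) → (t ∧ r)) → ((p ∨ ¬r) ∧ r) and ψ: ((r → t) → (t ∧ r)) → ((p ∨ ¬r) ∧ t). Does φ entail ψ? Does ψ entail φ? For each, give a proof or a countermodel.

(⇒) fails; (⇐) holds.

(⟸) Assume the antecedent. If r is true, the antecedent forces (r = T, t = T, p = T), and the consequent holds there. If r is false, the consequent reduces to true regardless of the other variables. Either way the consequent holds.

(⟹) This fails. Under r = T, t = F, p = T, the left side is true but the right side is false.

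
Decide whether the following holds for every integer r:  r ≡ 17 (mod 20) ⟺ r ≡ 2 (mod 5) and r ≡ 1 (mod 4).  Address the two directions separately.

Both directions hold.

[⇒] Suppose r ≡ 17 (mod 20); write r = 20j + 17. Since 5 ∣ 20, reducing mod 5 gives r ≡ 17 ≡ 2 (mod 5); since 4 ∣ 20, reducing mod 4 gives r ≡ 17 ≡ 1 (mod 4).

[⇐] Conversely, if r ≡ 2 (mod 5) and r ≡ 1 (mod 4), then by the Chinese remainder theorem r ≡ 17 (mod 20). This is exactly r ≡ 17 (mod 20).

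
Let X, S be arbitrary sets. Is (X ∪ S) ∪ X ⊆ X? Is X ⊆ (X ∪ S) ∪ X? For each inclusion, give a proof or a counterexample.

Reverse inclusion. Let x ∈ X. Then either x ∈ X and x ∉ S; or x ∈ X ∩ S. In each case x ∈ (X ∪ S) ∪ X, so X ⊆ (X ∪ S) ∪ X.

Forward inclusion. This inclusion fails. Take X = ∅, S = {1}; then 1 ∈ (X ∪ S) ∪ X but 1 ∉ X.

Only the reverse inclusion holds.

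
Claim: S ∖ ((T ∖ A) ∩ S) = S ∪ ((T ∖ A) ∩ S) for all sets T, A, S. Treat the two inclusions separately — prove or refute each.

Only the forward inclusion holds.

(⟸) This inclusion fails. Take T = {1}, A = ∅, S = {1}; then 1 ∈ S ∪ ((T ∖ A) ∩ S) but 1 ∉ S ∖ ((T ∖ A) ∩ S).

(⟹) Let x ∈ S ∖ ((T ∖ A) ∩ S). Then either x ∈ S and x ∉ T, A; or x ∈ A ∩ S and x ∉ T; or x ∈ T ∩ A ∩ S. In each case x ∈ S ∪ ((T ∖ A) ∩ S), so S ∖ ((T ∖ A) ∩ S) ⊆ S ∪ ((T ∖ A) ∩ S).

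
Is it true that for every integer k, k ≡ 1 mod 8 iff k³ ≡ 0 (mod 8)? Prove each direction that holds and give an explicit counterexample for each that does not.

Both directions fail.

[⇒] This fails: take k = 1. Then 1 ≡ 1 (mod 8), but 1³ = 1 ≡ 1 (mod 8), not 0.

[⇐] This fails: take k = 0. Then 0³ = 0 ≡ 0 (mod 8), yet 0 ≡ 0 (mod 8), not 1.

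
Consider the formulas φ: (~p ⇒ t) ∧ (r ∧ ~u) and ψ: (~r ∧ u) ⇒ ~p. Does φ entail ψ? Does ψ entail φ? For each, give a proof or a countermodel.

(←) This fails. Under p = F, t = F, u = F, r = F, the left side is false but the right side is true.

(→) Assume the antecedent. If p is true, the antecedent forces (p = T, t = F, u = F, r = T) or (p = T, t = T, u = F, r = T), and (~r ∧ u) ⇒ ~p holds there. If p is false, (~r ∧ u) ⇒ ~p reduces to true regardless of the other variables. Either way (~r ∧ u) ⇒ ~p holds.

Only the forward direction holds.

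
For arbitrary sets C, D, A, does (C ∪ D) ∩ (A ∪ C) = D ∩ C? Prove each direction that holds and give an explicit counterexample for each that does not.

Only the reverse inclusion holds.

(⟹) This inclusion fails. Take C = {1}, D = ∅, A = ∅; then 1 ∈ (C ∪ D) ∩ (A ∪ C) but 1 ∉ D ∩ C.

(⟸) Let x ∈ D ∩ C. Then either x ∈ C ∩ D and x ∉ A; or x ∈ C ∩ D ∩ A. In each case x ∈ (C ∪ D) ∩ (A ∪ C), so D ∩ C ⊆ (C ∪ D) ∩ (A ∪ C).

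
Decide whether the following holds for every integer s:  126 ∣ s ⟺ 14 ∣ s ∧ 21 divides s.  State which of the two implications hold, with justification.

Only the forward direction holds.

(⟸) This fails: take s = 42. Both 14 ∣ 42 and 21 ∣ 42, yet 42 is not a multiple of 126 (since 42 = 0·126 + 42), so 126 ∤ 42.

(⟹) If 126 ∣ s, write s = 126q. Since 126 = 9·14, s = 14·(9q), so 14 ∣ s; and since 126 = 6·21, s = 21·(6q), so 21 ∣ s.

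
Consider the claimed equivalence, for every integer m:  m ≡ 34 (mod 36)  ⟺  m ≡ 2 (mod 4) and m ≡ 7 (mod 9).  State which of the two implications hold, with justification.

The biconditional holds.

(⟹) Suppose m ≡ 34 (mod 36); write m = 36j + 34. Since 4 ∣ 36, reducing mod 4 gives m ≡ 34 ≡ 2 (mod 4); since 9 ∣ 36, reducing mod 9 gives m ≡ 34 ≡ 7 (mod 9).

(⟸) Conversely, if m ≡ 2 (mod 4) and m ≡ 7 (mod 9), then by the Chinese remainder theorem m ≡ 34 (mod 36). This is exactly m ≡ 34 (mod 36).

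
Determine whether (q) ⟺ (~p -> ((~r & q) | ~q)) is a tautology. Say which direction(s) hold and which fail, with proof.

(⟹) This fails. Under p = F, r = T, q = T, the left side is true but the right side is false.

(⟸) This fails. Under p = F, r = F, q = F, the left side is false but the right side is true.

Neither implication holds.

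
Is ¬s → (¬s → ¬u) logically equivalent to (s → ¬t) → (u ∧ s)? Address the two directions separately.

Not equivalent: only (⇐) holds.

(→) This fails. Under u = F, s = F, t = F, the left side is true but the right side is false.

(←) Assume the antecedent. If u is true, the antecedent forces (u = T, s = T, t = F) or (u = T, s = T, t = T), and ¬s → (¬s → ¬u) holds there. If u is false, ¬s → (¬s → ¬u) reduces to true regardless of the other variables. Either way ¬s → (¬s → ¬u) holds.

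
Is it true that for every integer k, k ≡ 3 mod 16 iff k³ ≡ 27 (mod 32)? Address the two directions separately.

Only the reverse direction holds.

(⇒) This fails: take k = 19. Then 19 ≡ 3 (mod 16), but 19³ = 6859 ≡ 11 (mod 32), not 27.

(⇐) Conversely, the residues r modulo 32 with r³ ≡ 27 (mod 32) are exactly {3}, and each is ≡ 3 (mod 16).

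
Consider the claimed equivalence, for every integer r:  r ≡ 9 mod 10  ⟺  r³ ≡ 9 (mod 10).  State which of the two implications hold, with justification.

Both directions hold.

Forward direction. Suppose r ≡ 9 mod 10. Write r = 10j + 9. Then (10j + 9)³ = 1000j³ + 2700j² + 2430j + 729 = 10(100j³ + 270j² + 243j + 72) + 9, so r³ ≡ 9 (mod 10).

Converse. For the converse, argue contrapositively. If r ≢ 9 (mod 10), then r is congruent to one of 0, 1, 2, 3, 4, 5, 6, 7, 8 modulo 10, and these give r³ ≡ 0, 1, 8, 7, 4, 5, 6, 3, 2 respectively — never 9.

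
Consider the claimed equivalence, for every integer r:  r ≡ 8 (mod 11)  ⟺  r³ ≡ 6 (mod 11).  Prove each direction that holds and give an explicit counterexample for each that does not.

(⇒) Suppose r ≡ 8 (mod 11). Write r = 11j + 8. Then (11j + 8)³ = 1331j³ + 2904j² + 2112j + 512 = 11(121j³ + 264j² + 192j + 46) + 6, so r³ ≡ 6 (mod 11).

(⇐) For the converse, argue contrapositively. If r ≢ 8 (mod 11), then r is congruent to one of 0, 1, 2, 3, 4, 5, 6, 7, 9, 10 modulo 11, and these give r³ ≡ 0, 1, 8, 5, 9, 4, 7, 2, 3, 10 respectively — never 6.

Both directions hold; the statement is true.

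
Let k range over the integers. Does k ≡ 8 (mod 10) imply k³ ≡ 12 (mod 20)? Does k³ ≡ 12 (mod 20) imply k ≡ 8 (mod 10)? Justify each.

[⇒] Suppose k ≡ 8 (mod 10). Working modulo 20, k ∈ {8, 18}; for each such r, r³ ≡ 12 (mod 20).

[⇐] Conversely, the residues r modulo 20 with r³ ≡ 12 (mod 20) are exactly {8, 18}, and each is ≡ 8 (mod 10).

Both directions hold.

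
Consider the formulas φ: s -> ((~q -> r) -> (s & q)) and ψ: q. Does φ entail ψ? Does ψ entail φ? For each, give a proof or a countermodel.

(⇒) fails; (⇐) holds.

(→) This fails. Under s = F, r = F, q = F, the left side is true but the right side is false.

(←) Assume the antecedent. If s is true, the antecedent forces (s = T, r = F, q = T) or (s = T, r = T, q = T), and s -> ((~q -> r) -> (s & q)) holds there. If s is false, s -> ((~q -> r) -> (s & q)) reduces to true regardless of the other variables. Either way s -> ((~q -> r) -> (s & q)) holds.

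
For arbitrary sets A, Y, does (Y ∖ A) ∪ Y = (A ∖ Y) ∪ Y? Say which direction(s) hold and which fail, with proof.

(⊆) holds; (⊇) fails.

Forward inclusion. Let x ∈ (Y ∖ A) ∪ Y. Then either x ∈ Y and x ∉ A; or x ∈ A ∩ Y. In each case x ∈ (A ∖ Y) ∪ Y, so (Y ∖ A) ∪ Y ⊆ (A ∖ Y) ∪ Y.

Reverse inclusion. This inclusion fails. Take A = {1}, Y = ∅; then 1 ∈ (A ∖ Y) ∪ Y but 1 ∉ (Y ∖ A) ∪ Y.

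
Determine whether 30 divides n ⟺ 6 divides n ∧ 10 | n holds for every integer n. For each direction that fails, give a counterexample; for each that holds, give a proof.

Both directions hold.

(→) If 30 ∣ n, write n = 30q. Since 30 = 5·6, n = 6·(5q), so 6 ∣ n; and since 30 = 3·10, n = 10·(3q), so 10 ∣ n.

(←) Suppose 6 ∣ n and 10 ∣ n. Any common multiple of 6 and 10 is a multiple of their lcm; here lcm(6, 10) = 6·10/gcd(6, 10) = 60/2 = 30, so 30 ∣ n.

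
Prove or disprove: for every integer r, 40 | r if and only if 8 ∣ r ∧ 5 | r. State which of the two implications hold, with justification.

Both directions hold; the statement is true.

(⟹) If 40 ∣ r, write r = 40q. Since 40 = 5·8, r = 8·(5q), so 8 ∣ r; and since 40 = 8·5, r = 5·(8q), so 5 ∣ r.

(⟸) Suppose 8 ∣ r and 5 ∣ r. Any common multiple of 8 and 5 is a multiple of their lcm; here gcd(8, 5) = 1, so lcm(8, 5) = 8·5 = 40, so 40 ∣ r.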